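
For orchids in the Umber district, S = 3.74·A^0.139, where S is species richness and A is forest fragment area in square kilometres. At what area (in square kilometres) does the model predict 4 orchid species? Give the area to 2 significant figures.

1.6 square kilometres

4 = 3.74 × A^0.139  ⇒  A^0.139 = 4/3.74 = 1.07
ln A = ln(1.07) / 0.139 = 0.0672 / 0.139 = 0.4835
A = e^0.4835 ≈ 1.622 square kilometres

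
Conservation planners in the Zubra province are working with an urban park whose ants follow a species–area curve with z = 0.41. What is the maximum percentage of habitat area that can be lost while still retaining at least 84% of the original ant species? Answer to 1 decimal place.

Need (A_new/A_old)^0.41 = 0.84, so A_new/A_old = 0.84^(1/0.41) = 0.84^2.439
ln(A_new/A_old) = ln 0.84 / 0.41 = -0.1744 / 0.41 = -0.4253
A_new/A_old = e^-0.4253 ≈ 0.6536
Fraction that can be lost = 1 − 0.6536 = 0.3464

34.6%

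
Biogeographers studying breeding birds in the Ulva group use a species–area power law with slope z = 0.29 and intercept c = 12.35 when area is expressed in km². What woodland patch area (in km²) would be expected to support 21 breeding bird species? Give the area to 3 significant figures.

21 = 12.35 × A^0.29  ⇒  A^0.29 = 21/12.35 = 1.7
ln A = ln(1.7) / 0.29 = 0.5309 / 0.29 = 1.8306
A = e^1.8306 ≈ 6.237 km²

6.24 km²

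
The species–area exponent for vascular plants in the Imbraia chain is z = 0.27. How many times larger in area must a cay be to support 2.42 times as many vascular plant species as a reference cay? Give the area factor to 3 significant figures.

26.4

(A₂/A₁)^0.27 = 2.42, so A₂/A₁ = 2.42^(1/0.27) = 2.42^3.704
ln(A₂/A₁) = ln 2.42 / 0.27 = 0.8838 / 0.27 = 3.2732
A₂/A₁ = e^3.2732 ≈ 26.4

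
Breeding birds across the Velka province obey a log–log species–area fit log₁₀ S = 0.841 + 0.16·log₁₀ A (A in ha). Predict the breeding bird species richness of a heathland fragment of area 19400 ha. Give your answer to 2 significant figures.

S = 6.934 × 19400^0.16
ln S = ln 6.934 + 0.16 × ln 19400 = 1.9365 + 0.16 × 9.8730 = 3.5162
S = e^3.5162 ≈ 33.65

34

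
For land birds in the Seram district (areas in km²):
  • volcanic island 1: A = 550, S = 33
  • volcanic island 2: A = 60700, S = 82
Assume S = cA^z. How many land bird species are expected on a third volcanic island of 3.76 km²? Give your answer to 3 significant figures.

12.6

z = ln(82/33) / ln(60700/550) = 0.9102 / 4.7038 = 0.1935
c = 33 / 550^0.1935 = 33 / 3.391 = 9.733
S₃ = 9.733 × 3.76^0.1935 = 9.733 × 1.292 ≈ 12.58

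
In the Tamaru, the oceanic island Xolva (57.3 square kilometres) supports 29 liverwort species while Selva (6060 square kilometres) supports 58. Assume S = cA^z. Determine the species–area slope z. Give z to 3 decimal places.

0.149

Taking logs: ln S = ln c + z ln A, so z = (ln S₂ − ln S₁)/(ln A₂ − ln A₁).
z = ln(58/29) / ln(6060/57.3) = ln(2) / ln(105.8) = 0.6931 / 4.6612 = 0.1487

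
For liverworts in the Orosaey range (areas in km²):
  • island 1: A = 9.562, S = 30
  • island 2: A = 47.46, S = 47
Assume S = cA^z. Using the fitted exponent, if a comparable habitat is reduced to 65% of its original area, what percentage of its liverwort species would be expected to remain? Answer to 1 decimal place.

z = ln(47/30) / ln(47.46/9.562) = 0.4490 / 1.6021 = 0.2802
S_new/S_old = (A_new/A_old)^z = 0.65^0.2802 = exp(0.2802 × -0.4308) = 0.8863

88.6%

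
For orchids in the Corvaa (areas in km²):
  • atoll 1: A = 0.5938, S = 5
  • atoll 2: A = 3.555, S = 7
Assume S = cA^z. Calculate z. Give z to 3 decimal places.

Taking logs: ln S = ln c + z ln A, so z = (ln S₂ − ln S₁)/(ln A₂ − ln A₁).
z = ln(7/5) / ln(3.555/0.5938) = ln(1.4) / ln(5.987) = 0.3365 / 1.7896 = 0.1880

0.188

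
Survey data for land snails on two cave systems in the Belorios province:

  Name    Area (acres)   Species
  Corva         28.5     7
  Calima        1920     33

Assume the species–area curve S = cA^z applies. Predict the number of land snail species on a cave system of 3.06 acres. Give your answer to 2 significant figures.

3.1

z = ln(33/7) / ln(1920/28.5) = 1.5506 / 4.2102 = 0.3683
c = 7 / 28.5^0.3683 = 7 / 3.434 = 2.038
S₃ = 2.038 × 3.06^0.3683 = 2.038 × 1.51 ≈ 3.077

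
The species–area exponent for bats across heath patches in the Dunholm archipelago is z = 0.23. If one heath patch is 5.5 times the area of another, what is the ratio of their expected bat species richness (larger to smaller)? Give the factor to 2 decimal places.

S₂/S₁ = (A₂/A₁)^z = 5.5^0.23
ln(S₂/S₁) = 0.23 × ln 5.5 = 0.23 × 1.7047 = 0.3921
S₂/S₁ = e^0.3921 ≈ 1.48

1.48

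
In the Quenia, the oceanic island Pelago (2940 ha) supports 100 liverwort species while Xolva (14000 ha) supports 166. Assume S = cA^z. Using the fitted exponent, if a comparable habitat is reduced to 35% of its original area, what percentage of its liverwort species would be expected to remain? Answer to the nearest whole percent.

z = ln(166/100) / ln(14000/2940) = 0.5068 / 1.5606 = 0.3247
S_new/S_old = (A_new/A_old)^z = 0.35^0.3247 = exp(0.3247 × -1.0498) = 0.7111

71%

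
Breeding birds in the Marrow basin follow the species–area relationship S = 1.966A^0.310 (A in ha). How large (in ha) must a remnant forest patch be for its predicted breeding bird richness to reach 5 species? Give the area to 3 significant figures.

5 = 1.966 × A^0.31  ⇒  A^0.31 = 5/1.966 = 2.543
ln A = ln(2.543) / 0.31 = 0.9334 / 0.31 = 3.0111
A = e^3.0111 ≈ 20.31 ha

20.3 ha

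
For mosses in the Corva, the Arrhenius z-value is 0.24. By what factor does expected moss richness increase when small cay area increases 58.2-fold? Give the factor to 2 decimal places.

2.65

S₂/S₁ = (A₂/A₁)^z = 58.2^0.24
ln(S₂/S₁) = 0.24 × ln 58.2 = 0.24 × 4.0639 = 0.9753
S₂/S₁ = e^0.9753 ≈ 2.652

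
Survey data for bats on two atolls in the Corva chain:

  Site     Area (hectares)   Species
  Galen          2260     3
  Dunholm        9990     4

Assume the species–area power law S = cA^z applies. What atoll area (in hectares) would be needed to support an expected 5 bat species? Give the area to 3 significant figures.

z = ln(4/3) / ln(9990/2260) = 0.2877 / 1.4862 = 0.1936
c = 3 / 2260^0.1936 = 3 / 4.459 = 0.6728
A = (5/0.6728)^(1/0.1936) ⇒ ln A = ln(7.432)/0.1936 = 10.3621
A = e^10.3621 ≈ 31639 hectares

31600 hectares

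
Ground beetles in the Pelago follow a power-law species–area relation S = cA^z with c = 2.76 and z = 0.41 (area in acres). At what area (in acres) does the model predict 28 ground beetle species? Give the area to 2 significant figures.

280 acres

28 = 2.76 × A^0.41  ⇒  A^0.41 = 28/2.76 = 10.14
ln A = ln(10.14) / 0.41 = 2.3170 / 0.41 = 5.6512
A = e^5.6512 ≈ 284.6 acres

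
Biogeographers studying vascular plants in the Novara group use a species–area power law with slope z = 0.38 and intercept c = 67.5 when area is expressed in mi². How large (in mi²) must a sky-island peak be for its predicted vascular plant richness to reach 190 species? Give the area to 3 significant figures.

15.2 mi²

190 = 67.5 × A^0.38  ⇒  A^0.38 = 190/67.5 = 2.815
ln A = ln(2.815) / 0.38 = 1.0349 / 0.38 = 2.7234
A = e^2.7234 ≈ 15.23 mi²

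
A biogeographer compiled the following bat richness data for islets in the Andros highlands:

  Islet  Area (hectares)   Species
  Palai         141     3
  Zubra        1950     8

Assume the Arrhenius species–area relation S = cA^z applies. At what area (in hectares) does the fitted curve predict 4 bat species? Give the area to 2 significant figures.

z = ln(8/3) / ln(1950/141) = 0.9808 / 2.6268 = 0.3734
c = 3 / 141^0.3734 = 3 / 6.346 = 0.4727
A = (4/0.4727)^(1/0.3734) ⇒ ln A = ln(8.461)/0.3734 = 5.7192
A = e^5.7192 ≈ 304.7 hectares

300 hectares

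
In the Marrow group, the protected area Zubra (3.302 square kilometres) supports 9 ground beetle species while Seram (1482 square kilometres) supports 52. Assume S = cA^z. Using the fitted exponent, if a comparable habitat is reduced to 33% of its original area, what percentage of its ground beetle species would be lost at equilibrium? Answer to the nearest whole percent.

27%

z = ln(52/9) / ln(1482/3.302) = 1.7540 / 6.1066 = 0.2872
S_new/S_old = (A_new/A_old)^z = 0.33^0.2872 = exp(0.2872 × -1.1087) = 0.7273
Fraction lost = 1 − 0.7273 = 0.2727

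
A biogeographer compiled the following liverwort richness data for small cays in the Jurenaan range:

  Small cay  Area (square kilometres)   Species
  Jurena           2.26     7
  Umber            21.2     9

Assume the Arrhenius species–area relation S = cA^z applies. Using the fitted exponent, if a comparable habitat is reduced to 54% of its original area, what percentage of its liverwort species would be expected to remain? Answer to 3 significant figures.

z = ln(9/7) / ln(21.2/2.26) = 0.2513 / 2.2386 = 0.1123
S_new/S_old = (A_new/A_old)^z = 0.54^0.1123 = exp(0.1123 × -0.6162) = 0.9332

93.3%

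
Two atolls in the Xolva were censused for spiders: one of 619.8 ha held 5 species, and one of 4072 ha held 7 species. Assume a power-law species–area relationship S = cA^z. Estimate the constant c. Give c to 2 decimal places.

1.58

z = ln(S₂/S₁) / ln(A₂/A₁) = ln(7/5) / ln(4072/619.8) = 0.3365 / 1.8825 = 0.1787
c = S₁ / A₁^z = 5 / 619.8^0.1787 = 5 / 3.156 = 1.584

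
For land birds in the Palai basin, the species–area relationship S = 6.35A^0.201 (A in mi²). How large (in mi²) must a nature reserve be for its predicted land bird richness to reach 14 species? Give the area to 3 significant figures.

51.1 mi²

14 = 6.35 × A^0.201  ⇒  A^0.201 = 14/6.35 = 2.205
ln A = ln(2.205) / 0.201 = 0.7906 / 0.201 = 3.9333
A = e^3.9333 ≈ 51.08 mi²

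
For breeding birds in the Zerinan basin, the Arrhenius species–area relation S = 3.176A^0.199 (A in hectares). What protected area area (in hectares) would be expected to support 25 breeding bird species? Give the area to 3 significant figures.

31800 hectares

25 = 3.176 × A^0.199  ⇒  A^0.199 = 25/3.176 = 7.872
ln A = ln(7.872) / 0.199 = 2.0633 / 0.199 = 10.3681
A = e^10.3681 ≈ 31828 hectares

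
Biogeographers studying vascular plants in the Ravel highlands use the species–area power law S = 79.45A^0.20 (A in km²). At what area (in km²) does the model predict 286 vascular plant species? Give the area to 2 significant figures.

600 km²

286 = 79.45 × A^0.2  ⇒  A^0.2 = 286/79.45 = 3.6
ln A = ln(3.6) / 0.2 = 1.2809 / 0.2 = 6.4043
A = e^6.4043 ≈ 604.5 km²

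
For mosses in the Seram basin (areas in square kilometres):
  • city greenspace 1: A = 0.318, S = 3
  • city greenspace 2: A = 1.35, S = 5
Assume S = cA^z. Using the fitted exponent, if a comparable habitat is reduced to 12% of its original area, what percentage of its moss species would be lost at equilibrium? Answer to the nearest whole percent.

z = ln(5/3) / ln(1.35/0.318) = 0.5108 / 1.4458 = 0.3533
S_new/S_old = (A_new/A_old)^z = 0.12^0.3533 = exp(0.3533 × -2.1203) = 0.4728
Fraction lost = 1 − 0.4728 = 0.5272

53%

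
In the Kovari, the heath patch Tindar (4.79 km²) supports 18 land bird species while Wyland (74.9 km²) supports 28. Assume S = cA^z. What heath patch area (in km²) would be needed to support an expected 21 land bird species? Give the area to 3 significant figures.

z = ln(28/18) / ln(74.9/4.79) = 0.4418 / 2.7496 = 0.1607
c = 18 / 4.79^0.1607 = 18 / 1.286 = 13.99
A = (21/13.99)^(1/0.1607) ⇒ ln A = ln(1.501)/0.1607 = 2.5258
A = e^2.5258 ≈ 12.5 km²

12.5 km²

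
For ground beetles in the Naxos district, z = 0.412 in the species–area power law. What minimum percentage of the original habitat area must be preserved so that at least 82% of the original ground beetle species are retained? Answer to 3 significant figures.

61.8%

Need (A_new/A_old)^0.412 = 0.82, so A_new/A_old = 0.82^(1/0.412) = 0.82^2.427
ln(A_new/A_old) = ln 0.82 / 0.412 = -0.1985 / 0.412 = -0.4817
A_new/A_old = e^-0.4817 ≈ 0.6177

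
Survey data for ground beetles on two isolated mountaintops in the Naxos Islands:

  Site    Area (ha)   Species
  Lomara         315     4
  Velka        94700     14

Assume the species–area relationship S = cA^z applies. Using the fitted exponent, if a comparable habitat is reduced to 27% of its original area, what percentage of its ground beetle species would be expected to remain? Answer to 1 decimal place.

75.0%

z = ln(14/4) / ln(94700/315) = 1.2528 / 5.7059 = 0.2196
S_new/S_old = (A_new/A_old)^z = 0.27^0.2196 = exp(0.2196 × -1.3093) = 0.7502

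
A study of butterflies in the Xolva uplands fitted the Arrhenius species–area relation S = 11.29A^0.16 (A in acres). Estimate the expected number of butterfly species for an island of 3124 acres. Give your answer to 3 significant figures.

40.9

S = 11.29 × 3124^0.16
ln S = ln 11.29 + 0.16 × ln 3124 = 2.4239 + 0.16 × 8.0469 = 3.7114
S = e^3.7114 ≈ 40.91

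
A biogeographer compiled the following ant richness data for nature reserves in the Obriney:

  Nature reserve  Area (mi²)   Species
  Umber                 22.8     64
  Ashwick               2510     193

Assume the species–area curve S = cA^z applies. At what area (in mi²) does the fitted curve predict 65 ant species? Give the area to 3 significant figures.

z = ln(193/64) / ln(2510/22.8) = 1.1038 / 4.7013 = 0.2348
c = 64 / 22.8^0.2348 = 64 / 2.084 = 30.72
A = (65/30.72)^(1/0.2348) ⇒ ln A = ln(2.116)/0.2348 = 3.1928
A = e^3.1928 ≈ 24.36 mi²

24.4 mi²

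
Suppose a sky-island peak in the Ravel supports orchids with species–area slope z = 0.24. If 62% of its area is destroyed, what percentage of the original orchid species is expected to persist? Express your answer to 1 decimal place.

79.3%

S_new/S_old = (A_new/A_old)^z = 0.38^0.24
= exp(0.24 × ln 0.38) = exp(0.24 × -0.9676) = exp(-0.2322) ≈ 0.7928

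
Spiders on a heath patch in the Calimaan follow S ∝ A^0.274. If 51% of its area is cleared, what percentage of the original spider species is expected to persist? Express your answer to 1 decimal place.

S_new/S_old = (A_new/A_old)^z = 0.49^0.274
= exp(0.274 × ln 0.49) = exp(0.274 × -0.7133) = exp(-0.1955) ≈ 0.8225

82.2%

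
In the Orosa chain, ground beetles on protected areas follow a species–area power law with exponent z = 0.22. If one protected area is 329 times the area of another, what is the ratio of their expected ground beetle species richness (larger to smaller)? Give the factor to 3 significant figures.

S₂/S₁ = (A₂/A₁)^z = 329^0.22
ln(S₂/S₁) = 0.22 × ln 329 = 0.22 × 5.7961 = 1.2751
S₂/S₁ = e^1.2751 ≈ 3.579

3.58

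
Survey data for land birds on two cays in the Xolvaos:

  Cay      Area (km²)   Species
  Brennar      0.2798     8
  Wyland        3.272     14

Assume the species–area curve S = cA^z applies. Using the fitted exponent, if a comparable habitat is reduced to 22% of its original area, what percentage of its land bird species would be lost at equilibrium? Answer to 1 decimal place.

z = ln(14/8) / ln(3.272/0.2798) = 0.5596 / 2.4591 = 0.2276
S_new/S_old = (A_new/A_old)^z = 0.22^0.2276 = exp(0.2276 × -1.5141) = 0.7085
Fraction lost = 1 − 0.7085 = 0.2915

29.1%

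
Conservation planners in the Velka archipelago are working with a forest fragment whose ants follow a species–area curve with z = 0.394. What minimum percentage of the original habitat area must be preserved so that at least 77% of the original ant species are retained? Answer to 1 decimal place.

Need (A_new/A_old)^0.394 = 0.77, so A_new/A_old = 0.77^(1/0.394) = 0.77^2.538
ln(A_new/A_old) = ln 0.77 / 0.394 = -0.2614 / 0.394 = -0.6634
A_new/A_old = e^-0.6634 ≈ 0.5151

51.5%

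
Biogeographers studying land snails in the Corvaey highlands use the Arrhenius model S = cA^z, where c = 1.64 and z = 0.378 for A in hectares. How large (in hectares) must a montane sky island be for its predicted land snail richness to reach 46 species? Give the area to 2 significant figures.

46 = 1.64 × A^0.378  ⇒  A^0.378 = 46/1.64 = 28.05
ln A = ln(28.05) / 0.378 = 3.3339 / 0.378 = 8.8200
A = e^8.8200 ≈ 6768 hectares

6800 hectares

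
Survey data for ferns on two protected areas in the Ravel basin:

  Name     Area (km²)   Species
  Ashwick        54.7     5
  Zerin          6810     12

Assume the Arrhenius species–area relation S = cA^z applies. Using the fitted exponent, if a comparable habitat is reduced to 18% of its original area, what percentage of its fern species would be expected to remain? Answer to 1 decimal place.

z = ln(12/5) / ln(6810/54.7) = 0.8755 / 4.8243 = 0.1815
S_new/S_old = (A_new/A_old)^z = 0.18^0.1815 = exp(0.1815 × -1.7148) = 0.7326

73.3%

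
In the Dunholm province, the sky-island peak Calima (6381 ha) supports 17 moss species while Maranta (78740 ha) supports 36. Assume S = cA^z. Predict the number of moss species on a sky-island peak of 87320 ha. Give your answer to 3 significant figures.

37.1

z = ln(36/17) / ln(78740/6381) = 0.7503 / 2.5128 = 0.2986
c = 17 / 6381^0.2986 = 17 / 13.68 = 1.243
S₃ = 1.243 × 87320^0.2986 = 1.243 × 29.88 ≈ 37.13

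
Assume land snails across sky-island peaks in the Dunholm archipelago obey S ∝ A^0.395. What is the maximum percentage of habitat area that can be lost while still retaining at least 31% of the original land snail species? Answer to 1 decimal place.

94.8%

Need (A_new/A_old)^0.395 = 0.31, so A_new/A_old = 0.31^(1/0.395) = 0.31^2.532
ln(A_new/A_old) = ln 0.31 / 0.395 = -1.1712 / 0.395 = -2.9650
A_new/A_old = e^-2.9650 ≈ 0.05156
Fraction that can be lost = 1 − 0.05156 = 0.9484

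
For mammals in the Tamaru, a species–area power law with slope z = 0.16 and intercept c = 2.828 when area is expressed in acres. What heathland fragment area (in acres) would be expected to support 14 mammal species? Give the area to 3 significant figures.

14 = 2.828 × A^0.16  ⇒  A^0.16 = 14/2.828 = 4.95
ln A = ln(4.95) / 0.16 = 1.5995 / 0.16 = 9.9968
A = e^9.9968 ≈ 21956 acres

22000 acres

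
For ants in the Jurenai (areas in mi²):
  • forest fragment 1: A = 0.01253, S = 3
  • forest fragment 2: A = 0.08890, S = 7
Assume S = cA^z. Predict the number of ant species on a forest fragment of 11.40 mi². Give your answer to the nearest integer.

57

z = ln(7/3) / ln(0.0889/0.01253) = 0.8473 / 1.9594 = 0.4324
c = 3 / 0.01253^0.4324 = 3 / 0.1505 = 19.94
S₃ = 19.94 × 11.4^0.4324 = 19.94 × 2.864 ≈ 57.1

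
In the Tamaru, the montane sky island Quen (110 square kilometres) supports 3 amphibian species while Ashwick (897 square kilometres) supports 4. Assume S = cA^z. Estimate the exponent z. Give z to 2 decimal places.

Taking logs: ln S = ln c + z ln A, so z = (ln S₂ − ln S₁)/(ln A₂ − ln A₁).
z = ln(4/3) / ln(897/110) = ln(1.333) / ln(8.155) = 0.2877 / 2.0986 = 0.1371

0.14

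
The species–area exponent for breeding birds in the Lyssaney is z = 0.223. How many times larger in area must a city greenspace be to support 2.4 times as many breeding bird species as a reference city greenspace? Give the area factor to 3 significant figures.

50.7

(A₂/A₁)^0.223 = 2.4, so A₂/A₁ = 2.4^(1/0.223) = 2.4^4.484
ln(A₂/A₁) = ln 2.4 / 0.223 = 0.8755 / 0.223 = 3.9259
A₂/A₁ = e^3.9259 ≈ 50.7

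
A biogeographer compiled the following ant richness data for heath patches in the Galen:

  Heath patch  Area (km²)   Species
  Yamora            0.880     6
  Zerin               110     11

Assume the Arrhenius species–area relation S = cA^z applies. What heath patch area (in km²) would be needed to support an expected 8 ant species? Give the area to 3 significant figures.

z = ln(11/6) / ln(110/0.88) = 0.6061 / 4.8283 = 0.1255
c = 6 / 0.88^0.1255 = 6 / 0.9841 = 6.097
A = (8/6.097)^(1/0.1255) ⇒ ln A = ln(1.312)/0.1255 = 2.1638
A = e^2.1638 ≈ 8.704 km²

8.70 km²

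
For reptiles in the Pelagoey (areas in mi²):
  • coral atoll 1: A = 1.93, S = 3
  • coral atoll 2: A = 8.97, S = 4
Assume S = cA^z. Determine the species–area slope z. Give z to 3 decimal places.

Taking logs: ln S = ln c + z ln A, so z = (ln S₂ − ln S₁)/(ln A₂ − ln A₁).
z = ln(4/3) / ln(8.97/1.93) = ln(1.333) / ln(4.648) = 0.2877 / 1.5364 = 0.1872

0.187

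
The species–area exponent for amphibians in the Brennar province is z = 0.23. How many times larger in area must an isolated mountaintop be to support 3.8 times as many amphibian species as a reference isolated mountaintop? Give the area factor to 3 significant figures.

(A₂/A₁)^0.23 = 3.8, so A₂/A₁ = 3.8^(1/0.23) = 3.8^4.348
ln(A₂/A₁) = ln 3.8 / 0.23 = 1.3350 / 0.23 = 5.8044
A₂/A₁ = e^5.8044 ≈ 331.7

332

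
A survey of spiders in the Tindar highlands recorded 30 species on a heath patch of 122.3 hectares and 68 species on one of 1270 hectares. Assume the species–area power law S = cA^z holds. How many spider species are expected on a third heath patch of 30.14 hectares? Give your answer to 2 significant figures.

18

z = ln(68/30) / ln(1270/122.3) = 0.8183 / 2.3403 = 0.3497
c = 30 / 122.3^0.3497 = 30 / 5.369 = 5.588
S₃ = 5.588 × 30.14^0.3497 = 5.588 × 3.29 ≈ 18.38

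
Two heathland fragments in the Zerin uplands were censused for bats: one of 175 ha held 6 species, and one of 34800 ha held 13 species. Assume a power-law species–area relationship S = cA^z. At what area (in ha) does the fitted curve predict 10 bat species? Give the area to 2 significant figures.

5800 ha

z = ln(13/6) / ln(34800/175) = 0.7732 / 5.2926 = 0.1461
c = 6 / 175^0.1461 = 6 / 2.127 = 2.821
A = (10/2.821)^(1/0.1461) ⇒ ln A = ln(3.544)/0.1461 = 8.6615
A = e^8.6615 ≈ 5776 ha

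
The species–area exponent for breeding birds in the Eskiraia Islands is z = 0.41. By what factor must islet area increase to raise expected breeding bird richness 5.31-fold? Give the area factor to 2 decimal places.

(A₂/A₁)^0.41 = 5.31, so A₂/A₁ = 5.31^(1/0.41) = 5.31^2.439
ln(A₂/A₁) = ln 5.31 / 0.41 = 1.6696 / 0.41 = 4.0722
A₂/A₁ = e^4.0722 ≈ 58.68

58.68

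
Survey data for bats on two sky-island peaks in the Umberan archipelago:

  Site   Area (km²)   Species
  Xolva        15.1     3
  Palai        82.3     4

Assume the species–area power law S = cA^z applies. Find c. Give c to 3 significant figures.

z = ln(S₂/S₁) / ln(A₂/A₁) = ln(4/3) / ln(82.3/15.1) = 0.2877 / 1.6957 = 0.1697
c = S₁ / A₁^z = 3 / 15.1^0.1697 = 3 / 1.585 = 1.893

1.89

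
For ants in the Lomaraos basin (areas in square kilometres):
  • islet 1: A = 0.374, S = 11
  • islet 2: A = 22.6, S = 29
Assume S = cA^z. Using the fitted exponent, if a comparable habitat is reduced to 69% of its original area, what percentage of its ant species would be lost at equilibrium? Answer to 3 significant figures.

8.40%

z = ln(29/11) / ln(22.6/0.374) = 0.9694 / 4.1014 = 0.2364
S_new/S_old = (A_new/A_old)^z = 0.69^0.2364 = exp(0.2364 × -0.3711) = 0.916
Fraction lost = 1 − 0.916 = 0.08397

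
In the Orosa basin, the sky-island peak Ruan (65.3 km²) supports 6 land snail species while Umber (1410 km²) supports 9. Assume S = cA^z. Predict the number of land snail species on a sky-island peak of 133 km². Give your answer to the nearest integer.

7

z = ln(9/6) / ln(1410/65.3) = 0.4055 / 3.0724 = 0.1320
c = 6 / 65.3^0.1320 = 6 / 1.736 = 3.456
S₃ = 3.456 × 133^0.1320 = 3.456 × 1.907 ≈ 6.591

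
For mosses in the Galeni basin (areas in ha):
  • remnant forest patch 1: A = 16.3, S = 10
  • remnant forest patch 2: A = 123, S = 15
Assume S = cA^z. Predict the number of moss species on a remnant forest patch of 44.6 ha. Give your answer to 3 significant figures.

z = ln(15/10) / ln(123/16.3) = 0.4055 / 2.0210 = 0.2006
c = 10 / 16.3^0.2006 = 10 / 1.751 = 5.712
S₃ = 5.712 × 44.6^0.2006 = 5.712 × 2.142 ≈ 12.24

12.2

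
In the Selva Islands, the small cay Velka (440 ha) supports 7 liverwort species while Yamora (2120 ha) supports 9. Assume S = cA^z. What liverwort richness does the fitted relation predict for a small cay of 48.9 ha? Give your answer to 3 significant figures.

z = ln(9/7) / ln(2120/440) = 0.2513 / 1.5724 = 0.1598
c = 7 / 440^0.1598 = 7 / 2.645 = 2.646
S₃ = 2.646 × 48.9^0.1598 = 2.646 × 1.862 ≈ 4.927

4.93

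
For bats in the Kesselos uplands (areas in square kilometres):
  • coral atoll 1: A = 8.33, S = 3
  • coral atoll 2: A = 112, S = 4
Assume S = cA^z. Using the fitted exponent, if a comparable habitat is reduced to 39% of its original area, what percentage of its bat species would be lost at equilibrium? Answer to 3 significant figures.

z = ln(4/3) / ln(112/8.33) = 0.2877 / 2.5986 = 0.1107
S_new/S_old = (A_new/A_old)^z = 0.39^0.1107 = exp(0.1107 × -0.9416) = 0.901
Fraction lost = 1 − 0.901 = 0.09899

9.90%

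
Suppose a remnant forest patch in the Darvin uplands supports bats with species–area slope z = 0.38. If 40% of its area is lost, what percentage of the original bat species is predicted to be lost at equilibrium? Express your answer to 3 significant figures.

S_new/S_old = (A_new/A_old)^z = 0.6^0.38
= exp(0.38 × ln 0.6) = exp(0.38 × -0.5108) = exp(-0.1941) ≈ 0.8236
Fraction lost = 1 − 0.8236 = 0.1764

17.6%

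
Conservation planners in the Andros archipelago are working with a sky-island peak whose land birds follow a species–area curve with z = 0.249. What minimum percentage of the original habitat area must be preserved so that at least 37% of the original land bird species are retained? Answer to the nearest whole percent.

2%

Need (A_new/A_old)^0.249 = 0.37, so A_new/A_old = 0.37^(1/0.249) = 0.37^4.016
ln(A_new/A_old) = ln 0.37 / 0.249 = -0.9943 / 0.249 = -3.9930
A_new/A_old = e^-3.9930 ≈ 0.01844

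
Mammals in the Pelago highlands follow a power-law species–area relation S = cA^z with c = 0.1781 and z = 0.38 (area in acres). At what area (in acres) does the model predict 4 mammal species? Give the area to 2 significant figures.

3600 acres

4 = 0.1781 × A^0.38  ⇒  A^0.38 = 4/0.1781 = 22.46
ln A = ln(22.46) / 0.38 = 3.1117 / 0.38 = 8.1887
A = e^8.1887 ≈ 3600 acres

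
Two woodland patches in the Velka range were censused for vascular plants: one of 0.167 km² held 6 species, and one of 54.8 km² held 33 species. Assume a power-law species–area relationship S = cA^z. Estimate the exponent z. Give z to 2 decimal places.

Taking logs: ln S = ln c + z ln A, so z = (ln S₂ − ln S₁)/(ln A₂ − ln A₁).
z = ln(33/6) / ln(54.8/0.167) = ln(5.5) / ln(328.1) = 1.7047 / 5.7935 = 0.2943

0.29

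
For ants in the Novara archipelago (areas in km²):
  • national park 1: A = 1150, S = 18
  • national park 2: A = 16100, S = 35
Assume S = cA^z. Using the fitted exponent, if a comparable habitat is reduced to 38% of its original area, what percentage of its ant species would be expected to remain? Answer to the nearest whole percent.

z = ln(35/18) / ln(16100/1150) = 0.6650 / 2.6391 = 0.2520
S_new/S_old = (A_new/A_old)^z = 0.38^0.2520 = exp(0.2520 × -0.9676) = 0.7836

78%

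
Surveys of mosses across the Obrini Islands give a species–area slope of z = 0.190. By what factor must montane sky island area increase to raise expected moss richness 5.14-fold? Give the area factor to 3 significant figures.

(A₂/A₁)^0.19 = 5.14, so A₂/A₁ = 5.14^(1/0.19) = 5.14^5.263
ln(A₂/A₁) = ln 5.14 / 0.19 = 1.6371 / 0.19 = 8.6161
A₂/A₁ = e^8.6161 ≈ 5520

5520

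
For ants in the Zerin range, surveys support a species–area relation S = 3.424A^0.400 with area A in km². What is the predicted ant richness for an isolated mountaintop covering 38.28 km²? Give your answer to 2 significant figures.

S = 3.424 × 38.28^0.4
ln S = ln 3.424 + 0.4 × ln 38.28 = 1.2308 + 0.4 × 3.6449 = 2.6888
S = e^2.6888 ≈ 14.71

15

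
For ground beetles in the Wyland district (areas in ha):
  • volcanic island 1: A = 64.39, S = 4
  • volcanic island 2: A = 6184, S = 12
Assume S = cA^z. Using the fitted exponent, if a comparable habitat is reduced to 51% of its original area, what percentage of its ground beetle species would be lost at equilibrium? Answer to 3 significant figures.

z = ln(12/4) / ln(6184/64.39) = 1.0986 / 4.5648 = 0.2407
S_new/S_old = (A_new/A_old)^z = 0.51^0.2407 = exp(0.2407 × -0.6733) = 0.8504
Fraction lost = 1 − 0.8504 = 0.1496

15.0%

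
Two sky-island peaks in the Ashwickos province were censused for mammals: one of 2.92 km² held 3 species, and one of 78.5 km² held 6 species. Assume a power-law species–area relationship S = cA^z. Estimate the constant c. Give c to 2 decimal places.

z = ln(S₂/S₁) / ln(A₂/A₁) = ln(6/3) / ln(78.5/2.92) = 0.6931 / 3.2915 = 0.2106
c = S₁ / A₁^z = 3 / 2.92^0.2106 = 3 / 1.253 = 2.394

2.39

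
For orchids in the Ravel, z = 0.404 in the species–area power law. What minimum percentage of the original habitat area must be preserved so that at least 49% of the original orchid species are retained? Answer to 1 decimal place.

Need (A_new/A_old)^0.404 = 0.49, so A_new/A_old = 0.49^(1/0.404) = 0.49^2.475
ln(A_new/A_old) = ln 0.49 / 0.404 = -0.7133 / 0.404 = -1.7657
A_new/A_old = e^-1.7657 ≈ 0.1711

17.1%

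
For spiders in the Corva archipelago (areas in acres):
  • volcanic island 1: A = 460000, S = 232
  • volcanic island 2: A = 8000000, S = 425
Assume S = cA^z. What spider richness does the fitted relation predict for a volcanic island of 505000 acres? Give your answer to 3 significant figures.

z = ln(425/232) / ln(8000000/460000) = 0.6054 / 2.8560 = 0.2120
c = 232 / 460000^0.2120 = 232 / 15.86 = 14.63
S₃ = 14.63 × 505000^0.2120 = 14.63 × 16.18 ≈ 236.6

237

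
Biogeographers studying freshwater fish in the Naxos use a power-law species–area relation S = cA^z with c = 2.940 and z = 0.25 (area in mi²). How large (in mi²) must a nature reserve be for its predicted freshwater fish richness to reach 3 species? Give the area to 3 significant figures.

1.08 mi²

3 = 2.94 × A^0.25  ⇒  A^0.25 = 3/2.94 = 1.02
ln A = ln(1.02) / 0.25 = 0.0202 / 0.25 = 0.0808
A = e^0.0808 ≈ 1.084 mi²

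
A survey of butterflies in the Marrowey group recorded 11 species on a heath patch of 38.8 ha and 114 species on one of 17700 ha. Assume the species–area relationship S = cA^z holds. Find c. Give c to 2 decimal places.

2.72

z = ln(S₂/S₁) / ln(A₂/A₁) = ln(114/11) / ln(17700/38.8) = 2.3383 / 6.1229 = 0.3819
c = S₁ / A₁^z = 11 / 38.8^0.3819 = 11 / 4.044 = 2.72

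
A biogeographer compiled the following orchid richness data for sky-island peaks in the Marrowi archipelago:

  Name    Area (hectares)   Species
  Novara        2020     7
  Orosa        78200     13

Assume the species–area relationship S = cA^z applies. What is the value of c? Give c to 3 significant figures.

1.93

z = ln(S₂/S₁) / ln(A₂/A₁) = ln(13/7) / ln(78200/2020) = 0.6190 / 3.6562 = 0.1693
c = S₁ / A₁^z = 7 / 2020^0.1693 = 7 / 3.628 = 1.93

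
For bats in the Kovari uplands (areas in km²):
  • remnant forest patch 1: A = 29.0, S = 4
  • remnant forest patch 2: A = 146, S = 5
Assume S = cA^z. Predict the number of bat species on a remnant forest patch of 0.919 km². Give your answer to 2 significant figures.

2.5

z = ln(5/4) / ln(146/29) = 0.2231 / 1.6163 = 0.1381
c = 4 / 29^0.1381 = 4 / 1.592 = 2.513
S₃ = 2.513 × 0.919^0.1381 = 2.513 × 0.9884 ≈ 2.484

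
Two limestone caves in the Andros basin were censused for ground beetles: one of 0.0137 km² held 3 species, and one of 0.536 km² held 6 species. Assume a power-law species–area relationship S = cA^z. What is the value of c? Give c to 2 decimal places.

z = ln(S₂/S₁) / ln(A₂/A₁) = ln(6/3) / ln(0.536/0.0137) = 0.6931 / 3.6667 = 0.1890
c = S₁ / A₁^z = 3 / 0.0137^0.1890 = 3 / 0.4444 = 6.751

6.75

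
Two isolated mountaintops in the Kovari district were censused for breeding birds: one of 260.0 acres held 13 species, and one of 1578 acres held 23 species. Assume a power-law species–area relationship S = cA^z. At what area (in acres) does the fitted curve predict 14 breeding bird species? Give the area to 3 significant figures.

329 acres

z = ln(23/13) / ln(1578/260) = 0.5705 / 1.8032 = 0.3164
c = 13 / 260^0.3164 = 13 / 5.809 = 2.238
A = (14/2.238)^(1/0.3164) ⇒ ln A = ln(6.256)/0.3164 = 5.7949
A = e^5.7949 ≈ 328.6 acres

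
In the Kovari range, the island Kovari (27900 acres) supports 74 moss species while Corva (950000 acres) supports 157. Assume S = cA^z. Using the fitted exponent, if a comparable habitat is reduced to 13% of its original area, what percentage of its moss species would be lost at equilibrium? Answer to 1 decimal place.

z = ln(157/74) / ln(950000/27900) = 0.7522 / 3.5278 = 0.2132
S_new/S_old = (A_new/A_old)^z = 0.13^0.2132 = exp(0.2132 × -2.0402) = 0.6473
Fraction lost = 1 − 0.6473 = 0.3527

35.3%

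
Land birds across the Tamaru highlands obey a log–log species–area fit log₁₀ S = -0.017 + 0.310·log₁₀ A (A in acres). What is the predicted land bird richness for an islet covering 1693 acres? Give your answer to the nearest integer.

S = 0.9616 × 1693^0.31
ln S = ln 0.9616 + 0.31 × ln 1693 = -0.0391 + 0.31 × 7.4343 = 2.2655
S = e^2.2655 ≈ 9.636

10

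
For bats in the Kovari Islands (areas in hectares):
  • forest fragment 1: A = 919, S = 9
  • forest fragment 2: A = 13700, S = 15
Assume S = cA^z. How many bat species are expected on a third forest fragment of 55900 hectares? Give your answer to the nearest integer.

z = ln(15/9) / ln(13700/919) = 0.5108 / 2.7019 = 0.1891
c = 9 / 919^0.1891 = 9 / 3.633 = 2.477
S₃ = 2.477 × 55900^0.1891 = 2.477 × 7.899 ≈ 19.57

20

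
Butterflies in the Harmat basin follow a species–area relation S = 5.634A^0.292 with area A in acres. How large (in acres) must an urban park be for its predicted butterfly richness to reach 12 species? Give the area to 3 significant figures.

12 = 5.634 × A^0.292  ⇒  A^0.292 = 12/5.634 = 2.13
ln A = ln(2.13) / 0.292 = 0.7561 / 0.292 = 2.5893
A = e^2.5893 ≈ 13.32 acres

13.3 acres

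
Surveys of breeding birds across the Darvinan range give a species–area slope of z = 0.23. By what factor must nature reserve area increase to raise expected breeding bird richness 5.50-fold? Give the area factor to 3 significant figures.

1660

(A₂/A₁)^0.23 = 5.5, so A₂/A₁ = 5.5^(1/0.23) = 5.5^4.348
ln(A₂/A₁) = ln 5.5 / 0.23 = 1.7047 / 0.23 = 7.4119
A₂/A₁ = e^7.4119 ≈ 1656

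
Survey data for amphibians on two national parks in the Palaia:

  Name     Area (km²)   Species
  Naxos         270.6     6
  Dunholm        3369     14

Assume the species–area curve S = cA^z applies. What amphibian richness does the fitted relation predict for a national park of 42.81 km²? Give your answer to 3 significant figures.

z = ln(14/6) / ln(3369/270.6) = 0.8473 / 2.5217 = 0.3360
c = 6 / 270.6^0.3360 = 6 / 6.565 = 0.9139
S₃ = 0.9139 × 42.81^0.3360 = 0.9139 × 3.533 ≈ 3.229

3.23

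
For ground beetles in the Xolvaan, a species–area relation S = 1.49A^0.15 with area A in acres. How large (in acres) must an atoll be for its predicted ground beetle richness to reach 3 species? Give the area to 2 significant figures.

110 acres

3 = 1.49 × A^0.15  ⇒  A^0.15 = 3/1.49 = 2.013
ln A = ln(2.013) / 0.15 = 0.6998 / 0.15 = 4.6656
A = e^4.6656 ≈ 106.2 acres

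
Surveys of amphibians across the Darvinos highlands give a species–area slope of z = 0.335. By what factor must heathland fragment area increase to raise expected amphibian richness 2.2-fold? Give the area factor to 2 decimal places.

10.52

(A₂/A₁)^0.335 = 2.2, so A₂/A₁ = 2.2^(1/0.335) = 2.2^2.985
ln(A₂/A₁) = ln 2.2 / 0.335 = 0.7885 / 0.335 = 2.3536
A₂/A₁ = e^2.3536 ≈ 10.52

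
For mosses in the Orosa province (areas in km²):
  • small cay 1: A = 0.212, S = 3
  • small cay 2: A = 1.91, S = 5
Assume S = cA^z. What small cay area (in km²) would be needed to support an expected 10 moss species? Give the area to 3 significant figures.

37.7 km²

z = ln(5/3) / ln(1.91/0.212) = 0.5108 / 2.1983 = 0.2324
c = 3 / 0.212^0.2324 = 3 / 0.6974 = 4.302
A = (10/4.302)^(1/0.2324) ⇒ ln A = ln(2.325)/0.2324 = 3.6300
A = e^3.6300 ≈ 37.71 km²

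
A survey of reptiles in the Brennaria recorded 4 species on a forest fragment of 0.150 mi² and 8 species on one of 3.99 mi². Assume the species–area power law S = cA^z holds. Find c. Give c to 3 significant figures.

5.97

z = ln(S₂/S₁) / ln(A₂/A₁) = ln(8/4) / ln(3.99/0.15) = 0.6931 / 3.2809 = 0.2113
c = S₁ / A₁^z = 4 / 0.15^0.2113 = 4 / 0.6698 = 5.972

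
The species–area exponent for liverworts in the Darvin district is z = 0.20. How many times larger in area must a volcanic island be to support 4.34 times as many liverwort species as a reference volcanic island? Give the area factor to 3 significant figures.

(A₂/A₁)^0.2 = 4.34, so A₂/A₁ = 4.34^(1/0.2) = 4.34^5
ln(A₂/A₁) = ln 4.34 / 0.2 = 1.4679 / 0.2 = 7.3394
A₂/A₁ = e^7.3394 ≈ 1540

1540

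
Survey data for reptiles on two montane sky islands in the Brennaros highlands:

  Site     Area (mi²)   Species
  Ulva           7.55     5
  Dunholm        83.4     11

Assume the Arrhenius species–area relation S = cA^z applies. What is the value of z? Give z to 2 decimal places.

Taking logs: ln S = ln c + z ln A, so z = (ln S₂ − ln S₁)/(ln A₂ − ln A₁).
z = ln(11/5) / ln(83.4/7.55) = ln(2.2) / ln(11.05) = 0.7885 / 2.4021 = 0.3282

0.33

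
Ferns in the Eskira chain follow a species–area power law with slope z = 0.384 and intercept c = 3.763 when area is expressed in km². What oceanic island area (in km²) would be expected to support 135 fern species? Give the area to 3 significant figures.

135 = 3.763 × A^0.384  ⇒  A^0.384 = 135/3.763 = 35.88
ln A = ln(35.88) / 0.384 = 3.5801 / 0.384 = 9.3231
A = e^9.3231 ≈ 11193 km²

11200 km²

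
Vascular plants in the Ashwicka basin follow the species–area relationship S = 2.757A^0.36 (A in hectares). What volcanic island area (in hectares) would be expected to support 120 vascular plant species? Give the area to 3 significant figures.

120 = 2.757 × A^0.36  ⇒  A^0.36 = 120/2.757 = 43.53
ln A = ln(43.53) / 0.36 = 3.7733 / 0.36 = 10.4815
A = e^10.4815 ≈ 35651 hectares

35700 hectares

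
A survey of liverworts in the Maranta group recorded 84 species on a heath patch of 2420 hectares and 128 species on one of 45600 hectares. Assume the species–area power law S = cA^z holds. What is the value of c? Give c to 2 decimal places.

z = ln(S₂/S₁) / ln(A₂/A₁) = ln(128/84) / ln(45600/2420) = 0.4212 / 2.9361 = 0.1435
c = S₁ / A₁^z = 84 / 2420^0.1435 = 84 / 3.058 = 27.47

27.47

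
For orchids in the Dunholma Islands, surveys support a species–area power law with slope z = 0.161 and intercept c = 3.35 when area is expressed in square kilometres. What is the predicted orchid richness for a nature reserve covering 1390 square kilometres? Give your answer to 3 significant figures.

10.7

S = 3.35 × 1390^0.161 = 3.35 × 3.206 ≈ 10.74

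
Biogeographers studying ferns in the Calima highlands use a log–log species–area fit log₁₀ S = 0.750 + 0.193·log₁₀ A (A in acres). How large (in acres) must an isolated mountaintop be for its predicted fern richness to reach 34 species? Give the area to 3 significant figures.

11200 acres

34 = 5.623 × A^0.193  ⇒  A^0.193 = 34/5.623 = 6.046
ln A = ln(6.046) / 0.193 = 1.7994 / 0.193 = 9.3234
A = e^9.3234 ≈ 11197 acres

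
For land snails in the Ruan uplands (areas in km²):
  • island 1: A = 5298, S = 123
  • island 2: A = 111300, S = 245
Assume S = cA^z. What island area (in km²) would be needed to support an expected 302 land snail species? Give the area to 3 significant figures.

z = ln(245/123) / ln(111300/5298) = 0.6891 / 3.0449 = 0.2263
c = 123 / 5298^0.2263 = 123 / 6.963 = 17.67
A = (302/17.67)^(1/0.2263) ⇒ ln A = ln(17.1)/0.2263 = 12.5443
A = e^12.5443 ≈ 280482 km²

280000 km²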